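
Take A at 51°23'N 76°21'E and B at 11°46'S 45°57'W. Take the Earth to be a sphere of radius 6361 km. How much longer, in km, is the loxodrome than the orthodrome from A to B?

609 km

Great circle: cos σ = sin φ₁ sin φ₂ + cos φ₁ cos φ₂ cos Δλ,  σ = 2.0781 rad → d_gc = 13218.8 km
Rhumb line: Δψ = -1.2556, q = Δφ/Δψ = 0.8778, d_rh = R√(Δφ²+q²Δλ²) = 13827.6 km
Excess = 13827.6 − 13218.8 = 608.8 ≈ 609 km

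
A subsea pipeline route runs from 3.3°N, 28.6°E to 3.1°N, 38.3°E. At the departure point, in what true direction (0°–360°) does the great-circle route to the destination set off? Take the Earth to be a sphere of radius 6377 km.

N = sin Δλ·cos φ₂ = +0.1682;  D = cos φ₁ sin φ₂ − sin φ₁ cos φ₂ cos Δλ = -0.0027
initial course = atan2(N, D) = 90.91°

90.9°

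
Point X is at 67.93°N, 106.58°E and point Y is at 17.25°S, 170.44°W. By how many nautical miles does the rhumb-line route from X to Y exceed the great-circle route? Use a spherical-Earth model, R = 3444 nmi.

177 nmi

Great circle: cos σ = sin φ₁ sin φ₂ + cos φ₁ cos φ₂ cos Δλ,  σ = 1.8039 rad → d_gc = 6212.48 nmi
Rhumb line: Δψ = -1.9404, q = Δφ/Δψ = 0.7662, d_rh = R√(Δφ²+q²Δλ²) = 6389.01 nmi
Excess = 6389.01 − 6212.48 = 176.53 ≈ 177 nmi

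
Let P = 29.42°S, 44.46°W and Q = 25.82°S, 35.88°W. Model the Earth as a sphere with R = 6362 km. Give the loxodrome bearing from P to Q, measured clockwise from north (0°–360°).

Meridional parts: M(φ₁)=-0.5377, M(φ₂)=-0.4667 → ΔM = +0.0709;  Δλ = +0.1497 rad
tan C = Δλ / ΔM = +2.1112 → C = 64.65°

64.7°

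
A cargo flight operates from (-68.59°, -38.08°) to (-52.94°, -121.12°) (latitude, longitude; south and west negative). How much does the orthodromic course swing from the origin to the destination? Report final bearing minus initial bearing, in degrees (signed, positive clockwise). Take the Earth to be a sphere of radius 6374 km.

+75.9°

Initial bearing θ₁ = atan2(sin Δλ cos φ₂, cos φ₁ sin φ₂ − sin φ₁ cos φ₂ cos Δλ) = 249.53°
Final bearing θ₂ = (initial bearing from the destination back to the start) + 180° = 325.43°
Δθ = θ₂ − θ₁ = +75.9°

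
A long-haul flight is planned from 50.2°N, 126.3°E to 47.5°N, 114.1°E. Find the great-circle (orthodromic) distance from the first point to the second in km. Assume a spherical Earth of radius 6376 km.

Haversine: a = sin²(Δφ/2)+cos φ₁ cos φ₂ sin²(Δλ/2) = 0.00544;  σ = 2·atan2(√a,√(1−a))
σ = 8.458° → d = Rσ = 6376·0.14762 = 941 km

941 km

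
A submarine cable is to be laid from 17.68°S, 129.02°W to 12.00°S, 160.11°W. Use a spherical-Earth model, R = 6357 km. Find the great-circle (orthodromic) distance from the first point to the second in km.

3389 km

cos σ = sin φ₁ sin φ₂ + cos φ₁ cos φ₂ cos Δλ
      = sin(-17.68°)sin(-12.00°) + cos(-17.68°)cos(-12.00°)cos(-31.09°) = 0.8612
σ = 30.546° → d = Rσ = 6357·0.53313 = 3389 km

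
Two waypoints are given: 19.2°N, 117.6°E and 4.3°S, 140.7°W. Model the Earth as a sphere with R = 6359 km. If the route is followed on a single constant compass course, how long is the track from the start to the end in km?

11413 km

Δψ = ln[tan(π/4+φ₂/2)/tan(π/4+φ₁/2)] = -0.4167;  Δφ = -0.4102 rad,  Δλ = +1.7750 rad
q = Δφ/Δψ = 0.9843
d = R·√(Δφ² + q²Δλ²) = 6359·1.79470 = 11413 km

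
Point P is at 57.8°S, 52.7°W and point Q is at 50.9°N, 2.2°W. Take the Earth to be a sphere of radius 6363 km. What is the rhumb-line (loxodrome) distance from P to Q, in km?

Rhumb course C = atan2(Δλ, Δψ) with Δψ = ln[tan(π/4+φ₂/2)/tan(π/4+φ₁/2)] = +2.2779, Δλ = +0.8814 → C = 21.15°
d = R·|Δφ| / |cos C| = 6363·1.89717 / 0.93262 = 12944 km

12944 km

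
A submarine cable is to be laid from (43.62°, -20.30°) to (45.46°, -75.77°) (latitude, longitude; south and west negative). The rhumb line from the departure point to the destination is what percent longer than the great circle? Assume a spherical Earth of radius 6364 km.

Great circle: σ = 0.6769 rad → d_gc = Rσ = 4307.6 km
Rhumb: Δφ = +0.0321, Δλ = -0.9681, Δψ = +0.0451, q = Δφ/Δψ = 0.7127 → d_rh = R√(Δφ²+q²Δλ²) = 4395.7 km
Excess = (4395.7 − 4307.6) / 4307.6 = 88.1 / 4307.6 = 2.045% ≈ 2.0%

2.0%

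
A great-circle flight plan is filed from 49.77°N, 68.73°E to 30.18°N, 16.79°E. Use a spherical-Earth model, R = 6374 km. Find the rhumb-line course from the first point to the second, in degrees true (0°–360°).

243.5°

Δψ = ln[tan(π/4+φ₂/2)/tan(π/4+φ₁/2)] = -0.4515
Δλ = -0.9065 rad (taken the short way round)
course = atan2(Δλ, Δψ) = 243.52°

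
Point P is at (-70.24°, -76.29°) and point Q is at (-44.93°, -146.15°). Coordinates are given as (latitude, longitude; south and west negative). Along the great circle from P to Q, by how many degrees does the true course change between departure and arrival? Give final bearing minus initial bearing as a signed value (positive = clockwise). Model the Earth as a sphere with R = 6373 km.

At departure: θ₁ = atan2(sin Δλ cos φ₂, cos φ₁ sin φ₂ − sin φ₁ cos φ₂ cos Δλ) = 269.19°
At arrival: θ₂ = atan2(sin Δλ cos φ₁, −cos φ₂ sin φ₁ + sin φ₂ cos φ₁ cos Δλ) = 331.48°
Δθ = θ₂ − θ₁ = +62.3°

+62.3°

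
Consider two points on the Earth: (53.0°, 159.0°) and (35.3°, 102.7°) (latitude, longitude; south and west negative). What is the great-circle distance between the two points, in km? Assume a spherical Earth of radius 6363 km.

4750 km

cos σ = sin φ₁ sin φ₂ + cos φ₁ cos φ₂ cos Δλ
      = sin(53.00°)sin(35.30°) + cos(53.00°)cos(35.30°)cos(-56.30°) = 0.7340
σ = 42.776° → d = Rσ = 6363·0.74658 = 4750 km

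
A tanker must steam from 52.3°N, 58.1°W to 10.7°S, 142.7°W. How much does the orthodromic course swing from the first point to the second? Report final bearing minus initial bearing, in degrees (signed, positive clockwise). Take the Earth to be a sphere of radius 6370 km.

-41.5°

At departure: θ₁ = atan2(sin Δλ cos φ₂, cos φ₁ sin φ₂ − sin φ₁ cos φ₂ cos Δλ) = 259.19°
At arrival: θ₂ = atan2(sin Δλ cos φ₁, −cos φ₂ sin φ₁ + sin φ₂ cos φ₁ cos Δλ) = 217.68°
Δθ = θ₂ − θ₁ = -41.5°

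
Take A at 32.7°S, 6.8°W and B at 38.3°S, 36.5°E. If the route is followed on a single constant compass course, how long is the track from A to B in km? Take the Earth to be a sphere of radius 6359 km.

Rhumb course C = atan2(Δλ, Δψ) with Δψ = ln[tan(π/4+φ₂/2)/tan(π/4+φ₁/2)] = -0.1202, Δλ = +0.7557 → C = 99.03°
d = R·|Δφ| / |cos C| = 6359·0.09774 / 0.15702 = 3958 km

3958 km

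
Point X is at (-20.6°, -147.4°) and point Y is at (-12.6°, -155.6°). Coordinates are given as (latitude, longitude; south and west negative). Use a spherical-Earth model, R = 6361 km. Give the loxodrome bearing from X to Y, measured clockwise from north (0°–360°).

Meridional parts: M(φ₁)=-0.3675, M(φ₂)=-0.2217 → ΔM = +0.1458;  Δλ = -0.1431 rad
tan C = Δλ / ΔM = -0.9813 → C = 315.54°

315.5°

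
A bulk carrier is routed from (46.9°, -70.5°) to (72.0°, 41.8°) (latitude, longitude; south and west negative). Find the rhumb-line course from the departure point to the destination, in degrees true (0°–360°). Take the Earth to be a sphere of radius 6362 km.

Δψ = ln[tan(π/4+φ₂/2)/tan(π/4+φ₁/2)] = +0.9137
Δλ = +1.9600 rad (taken the short way round)
course = atan2(Δλ, Δψ) = 65.01°

65.0°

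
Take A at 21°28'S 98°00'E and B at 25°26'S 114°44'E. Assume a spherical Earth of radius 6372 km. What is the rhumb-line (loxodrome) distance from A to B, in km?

1763 km

Rhumb course C = atan2(Δλ, Δψ) with Δψ = ln[tan(π/4+φ₂/2)/tan(π/4+φ₁/2)] = -0.0755, Δλ = +0.2921 → C = 104.49°
d = R·|Δφ| / |cos C| = 6372·0.06923 / 0.25024 = 1763 km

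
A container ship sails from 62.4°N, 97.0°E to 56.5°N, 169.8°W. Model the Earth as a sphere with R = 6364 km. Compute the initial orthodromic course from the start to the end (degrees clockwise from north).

θ = atan2( sin Δλ·cos φ₂ ,  cos φ₁ sin φ₂ − sin φ₁ cos φ₂ cos Δλ )
  = atan2(+0.5511, +0.4136) = 53.11°

53.1°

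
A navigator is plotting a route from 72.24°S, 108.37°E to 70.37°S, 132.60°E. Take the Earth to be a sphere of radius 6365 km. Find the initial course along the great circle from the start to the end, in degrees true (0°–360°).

88.2°

θ = atan2( sin Δλ·cos φ₂ ,  cos φ₁ sin φ₂ − sin φ₁ cos φ₂ cos Δλ )
  = atan2(+0.1379, +0.0044) = 88.15°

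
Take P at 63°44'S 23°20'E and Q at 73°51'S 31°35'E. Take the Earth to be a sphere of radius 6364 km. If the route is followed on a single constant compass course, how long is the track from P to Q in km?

Rhumb course C = atan2(Δλ, Δψ) with Δψ = ln[tan(π/4+φ₂/2)/tan(π/4+φ₁/2)] = -0.4975, Δλ = +0.1440 → C = 163.86°
d = R·|Δφ| / |cos C| = 6364·0.17657 / 0.96057 = 1170 km

1170 km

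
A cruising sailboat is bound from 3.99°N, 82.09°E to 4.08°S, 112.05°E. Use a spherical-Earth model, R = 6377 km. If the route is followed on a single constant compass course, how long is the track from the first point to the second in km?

Δψ = ln[tan(π/4+φ₂/2)/tan(π/4+φ₁/2)] = -0.1410;  Δφ = -0.1408 rad,  Δλ = +0.5229 rad
q = Δφ/Δψ = 0.9992
d = R·√(Δφ² + q²Δλ²) = 6377·0.54112 = 3451 km

3451 km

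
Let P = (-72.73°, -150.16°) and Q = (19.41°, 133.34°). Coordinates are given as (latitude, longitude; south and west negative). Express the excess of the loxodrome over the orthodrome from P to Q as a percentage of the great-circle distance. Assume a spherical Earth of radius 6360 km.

2.7%

Great circle: σ = 1.8255 rad → d_gc = Rσ = 11610.3 km
Rhumb: Δφ = +1.6081, Δλ = -1.3352, Δψ = +2.2302, q = Δφ/Δψ = 0.7211 → d_rh = R√(Δφ²+q²Δλ²) = 11920.6 km
Excess = (11920.6 − 11610.3) / 11610.3 = 310.3 / 11610.3 = 2.67% ≈ 2.7%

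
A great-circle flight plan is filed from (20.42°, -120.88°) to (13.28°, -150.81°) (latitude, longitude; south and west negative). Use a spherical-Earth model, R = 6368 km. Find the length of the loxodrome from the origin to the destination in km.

Rhumb course C = atan2(Δλ, Δψ) with Δψ = ln[tan(π/4+φ₂/2)/tan(π/4+φ₁/2)] = -0.1303, Δλ = -0.5224 → C = 255.99°
d = R·|Δφ| / |cos C| = 6368·0.12462 / 0.24203 = 3279 km

3279 km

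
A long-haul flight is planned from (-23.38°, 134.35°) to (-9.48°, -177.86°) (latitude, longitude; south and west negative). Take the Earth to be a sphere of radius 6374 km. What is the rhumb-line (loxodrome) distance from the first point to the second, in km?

Rhumb course C = atan2(Δλ, Δψ) with Δψ = ln[tan(π/4+φ₂/2)/tan(π/4+φ₁/2)] = +0.2537, Δλ = +0.8341 → C = 73.08°
d = R·|Δφ| / |cos C| = 6374·0.24260 / 0.29096 = 5315 km

5315 km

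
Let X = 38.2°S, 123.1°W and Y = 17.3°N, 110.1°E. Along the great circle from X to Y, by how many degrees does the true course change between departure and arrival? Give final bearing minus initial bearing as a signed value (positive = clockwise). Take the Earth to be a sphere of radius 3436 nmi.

+44.5°

Initial bearing θ₁ = atan2(sin Δλ cos φ₂, cos φ₁ sin φ₂ − sin φ₁ cos φ₂ cos Δλ) = 261.08°
Final bearing θ₂ = (initial bearing from the destination back to the start) + 180° = 305.60°
Δθ = θ₂ − θ₁ = +44.5°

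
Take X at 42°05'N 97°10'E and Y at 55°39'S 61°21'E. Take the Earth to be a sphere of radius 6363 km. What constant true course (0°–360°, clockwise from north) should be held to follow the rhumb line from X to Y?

197.5°

Δψ = ln[tan(π/4+φ₂/2)/tan(π/4+φ₁/2)] = -1.9853
Δλ = -0.6251 rad (taken the short way round)
course = atan2(Δλ, Δψ) = 197.48°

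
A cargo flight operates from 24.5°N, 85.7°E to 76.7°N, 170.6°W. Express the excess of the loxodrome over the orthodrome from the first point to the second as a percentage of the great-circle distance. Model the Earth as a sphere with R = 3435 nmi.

Great circle: σ = 1.2090 rad → d_gc = Rσ = 4152.8 nmi
Rhumb: Δφ = +0.9111, Δλ = +1.8099, Δψ = +1.7078, q = Δφ/Δψ = 0.5335 → d_rh = R√(Δφ²+q²Δλ²) = 4559.9 nmi
Excess = (4559.9 − 4152.8) / 4152.8 = 407.1 / 4152.8 = 9.80% ≈ 9.8%

9.8%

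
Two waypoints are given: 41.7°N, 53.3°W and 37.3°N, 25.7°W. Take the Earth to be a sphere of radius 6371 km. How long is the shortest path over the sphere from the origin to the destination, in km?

2407 km

cos σ = sin φ₁ sin φ₂ + cos φ₁ cos φ₂ cos Δλ
      = sin(41.70°)sin(37.30°) + cos(41.70°)cos(37.30°)cos(27.60°) = 0.9295
σ = 21.648° → d = Rσ = 6371·0.37783 = 2407 km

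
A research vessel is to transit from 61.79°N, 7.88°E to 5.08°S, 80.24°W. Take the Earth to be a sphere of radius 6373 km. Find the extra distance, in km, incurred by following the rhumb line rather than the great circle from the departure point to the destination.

355 km

Great circle: cos σ = sin φ₁ sin φ₂ + cos φ₁ cos φ₂ cos Δλ,  σ = 1.6334 rad → d_gc = 10409.8 km
Rhumb line: Δψ = -1.4700, q = Δφ/Δψ = 0.7940, d_rh = R√(Δφ²+q²Δλ²) = 10764.9 km
Excess = 10764.9 − 10409.8 = 355.1 ≈ 355 km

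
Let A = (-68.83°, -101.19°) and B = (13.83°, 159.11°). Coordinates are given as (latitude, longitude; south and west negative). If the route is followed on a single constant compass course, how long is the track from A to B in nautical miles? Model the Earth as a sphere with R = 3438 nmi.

Rhumb course C = atan2(Δλ, Δψ) with Δψ = ln[tan(π/4+φ₂/2)/tan(π/4+φ₁/2)] = +1.9211, Δλ = -1.7401 → C = 317.83°
d = R·|Δφ| / |cos C| = 3438·1.44269 / 0.74116 = 6692 nmi

6692 nmi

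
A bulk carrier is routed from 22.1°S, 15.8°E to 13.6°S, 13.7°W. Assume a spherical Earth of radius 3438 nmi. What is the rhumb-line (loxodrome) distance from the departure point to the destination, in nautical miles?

Δψ = ln[tan(π/4+φ₂/2)/tan(π/4+φ₁/2)] = +0.1560;  Δφ = +0.1484 rad,  Δλ = -0.5149 rad
q = Δφ/Δψ = 0.9508
d = R·√(Δφ² + q²Δλ²) = 3438·0.51153 = 1759 nmi

1759 nmi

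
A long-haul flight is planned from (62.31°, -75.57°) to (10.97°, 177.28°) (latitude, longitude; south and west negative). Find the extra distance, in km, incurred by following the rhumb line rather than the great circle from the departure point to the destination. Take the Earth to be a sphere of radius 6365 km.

730 km

Great circle: cos σ = sin φ₁ sin φ₂ + cos φ₁ cos φ₂ cos Δλ,  σ = 1.5368 rad → d_gc = 9781.8 km
Rhumb line: Δψ = -1.2079, q = Δφ/Δψ = 0.7418, d_rh = R√(Δφ²+q²Δλ²) = 10511.8 km
Excess = 10511.8 − 9781.8 = 730.0 ≈ 730 km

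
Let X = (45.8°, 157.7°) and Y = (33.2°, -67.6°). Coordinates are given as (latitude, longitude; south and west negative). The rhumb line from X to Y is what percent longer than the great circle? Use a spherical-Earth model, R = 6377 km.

14.5%

Great circle: σ = 1.5886 rad → d_gc = Rσ = 10130.4 km
Rhumb: Δφ = -0.2199, Δλ = +2.3510, Δψ = -0.2864, q = Δφ/Δψ = 0.7679 → d_rh = R√(Δφ²+q²Δλ²) = 11598.1 km
Excess = (11598.1 − 10130.4) / 10130.4 = 1467.7 / 10130.4 = 14.49% ≈ 14.5%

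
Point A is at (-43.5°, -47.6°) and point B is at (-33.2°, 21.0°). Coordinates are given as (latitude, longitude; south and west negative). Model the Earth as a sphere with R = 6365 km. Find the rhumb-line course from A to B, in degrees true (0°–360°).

79.1°

Meridional parts: M(φ₁)=-0.8448, M(φ₂)=-0.6149 → ΔM = +0.2299;  Δλ = +1.1973 rad
tan C = Δλ / ΔM = +5.2073 → C = 79.13°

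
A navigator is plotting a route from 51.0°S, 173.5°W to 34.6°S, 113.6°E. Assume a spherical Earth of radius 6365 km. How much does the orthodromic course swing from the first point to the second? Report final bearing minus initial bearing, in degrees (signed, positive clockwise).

At departure: θ₁ = atan2(sin Δλ cos φ₂, cos φ₁ sin φ₂ − sin φ₁ cos φ₂ cos Δλ) = 257.86°
At arrival: θ₂ = atan2(sin Δλ cos φ₁, −cos φ₂ sin φ₁ + sin φ₂ cos φ₁ cos Δλ) = 311.63°
Δθ = θ₂ − θ₁ = +53.8°

+53.8°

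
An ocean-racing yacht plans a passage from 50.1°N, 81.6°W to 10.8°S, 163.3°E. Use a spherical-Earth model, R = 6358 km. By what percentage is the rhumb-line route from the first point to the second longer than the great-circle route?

Great circle: σ = 1.9944 rad → d_gc = Rσ = 12680.3 km
Rhumb: Δφ = -1.0629, Δλ = -2.0089, Δψ = -1.2030, q = Δφ/Δψ = 0.8835 → d_rh = R√(Δφ²+q²Δλ²) = 13153.6 km
Excess = (13153.6 − 12680.3) / 12680.3 = 473.3 / 12680.3 = 3.73% ≈ 3.7%

3.7%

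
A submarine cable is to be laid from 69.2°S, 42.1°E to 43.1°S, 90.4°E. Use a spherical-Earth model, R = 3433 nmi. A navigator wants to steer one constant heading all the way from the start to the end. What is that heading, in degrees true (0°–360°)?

44.4°

Δψ = ln[tan(π/4+φ₂/2)/tan(π/4+φ₁/2)] = +0.8601
Δλ = +0.8430 rad (taken the short way round)
course = atan2(Δλ, Δψ) = 44.42°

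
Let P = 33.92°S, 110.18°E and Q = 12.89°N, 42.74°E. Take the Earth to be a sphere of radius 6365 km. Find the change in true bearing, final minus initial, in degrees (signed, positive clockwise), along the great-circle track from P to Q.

+15.1°

Initial bearing θ₁ = atan2(sin Δλ cos φ₂, cos φ₁ sin φ₂ − sin φ₁ cos φ₂ cos Δλ) = 293.63°
Final bearing θ₂ = (initial bearing from the destination back to the start) + 180° = 308.75°
Δθ = θ₂ − θ₁ = +15.1°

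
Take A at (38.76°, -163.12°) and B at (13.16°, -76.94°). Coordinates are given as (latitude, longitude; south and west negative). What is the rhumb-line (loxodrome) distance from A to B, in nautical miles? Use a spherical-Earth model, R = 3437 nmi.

Rhumb course C = atan2(Δλ, Δψ) with Δψ = ln[tan(π/4+φ₂/2)/tan(π/4+φ₁/2)] = -0.5032, Δλ = +1.5041 → C = 108.50°
d = R·|Δφ| / |cos C| = 3437·0.44680 / 0.31725 = 4841 nmi

4841 nmi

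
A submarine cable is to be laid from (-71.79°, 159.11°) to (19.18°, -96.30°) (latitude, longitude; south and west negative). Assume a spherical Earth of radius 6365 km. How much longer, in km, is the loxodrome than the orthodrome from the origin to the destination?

Great circle: cos σ = sin φ₁ sin φ₂ + cos φ₁ cos φ₂ cos Δλ,  σ = 1.9676 rad → d_gc = 12523.5 km
Rhumb line: Δψ = +2.1721, q = Δφ/Δψ = 0.7310, d_rh = R√(Δφ²+q²Δλ²) = 13200.7 km
Excess = 13200.7 − 12523.5 = 677.2 ≈ 677 km

677 km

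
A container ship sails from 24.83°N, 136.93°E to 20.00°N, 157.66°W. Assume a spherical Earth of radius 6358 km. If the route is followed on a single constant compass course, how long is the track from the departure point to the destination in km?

Δψ = ln[tan(π/4+φ₂/2)/tan(π/4+φ₁/2)] = -0.0912;  Δφ = -0.0843 rad,  Δλ = +1.1416 rad
q = Δφ/Δψ = 0.9241
d = R·√(Δφ² + q²Δλ²) = 6358·1.05831 = 6729 km

6729 km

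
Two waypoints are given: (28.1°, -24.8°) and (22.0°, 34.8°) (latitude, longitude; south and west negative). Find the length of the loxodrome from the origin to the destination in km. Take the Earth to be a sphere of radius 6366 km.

Rhumb course C = atan2(Δλ, Δψ) with Δψ = ln[tan(π/4+φ₂/2)/tan(π/4+φ₁/2)] = -0.1176, Δλ = +1.0402 → C = 96.45°
d = R·|Δφ| / |cos C| = 6366·0.10647 / 0.11234 = 6033 km

6033 km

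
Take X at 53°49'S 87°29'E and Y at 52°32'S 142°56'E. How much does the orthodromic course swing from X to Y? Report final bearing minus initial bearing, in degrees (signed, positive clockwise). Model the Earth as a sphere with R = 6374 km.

At departure: θ₁ = atan2(sin Δλ cos φ₂, cos φ₁ sin φ₂ − sin φ₁ cos φ₂ cos Δλ) = 110.78°
At arrival: θ₂ = atan2(sin Δλ cos φ₁, −cos φ₂ sin φ₁ + sin φ₂ cos φ₁ cos Δλ) = 65.15°
Δθ = θ₂ − θ₁ = -45.6°

-45.6°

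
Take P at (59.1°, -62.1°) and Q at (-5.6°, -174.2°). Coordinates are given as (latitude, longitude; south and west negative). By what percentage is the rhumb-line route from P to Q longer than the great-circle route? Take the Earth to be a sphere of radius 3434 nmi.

Great circle: σ = 1.8504 rad → d_gc = Rσ = 6354.4 nmi
Rhumb: Δφ = -1.1292, Δλ = -1.9565, Δψ = -1.3839, q = Δφ/Δψ = 0.8160 → d_rh = R√(Δφ²+q²Δλ²) = 6715.2 nmi
Excess = (6715.2 − 6354.4) / 6354.4 = 360.8 / 6354.4 = 5.68% ≈ 5.7%

5.7%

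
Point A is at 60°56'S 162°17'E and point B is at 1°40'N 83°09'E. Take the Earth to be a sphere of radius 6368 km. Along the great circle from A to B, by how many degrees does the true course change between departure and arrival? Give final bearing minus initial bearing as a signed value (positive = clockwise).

+51.1°

At departure: θ₁ = atan2(sin Δλ cos φ₂, cos φ₁ sin φ₂ − sin φ₁ cos φ₂ cos Δλ) = 280.33°
At arrival: θ₂ = atan2(sin Δλ cos φ₁, −cos φ₂ sin φ₁ + sin φ₂ cos φ₁ cos Δλ) = 331.43°
Δθ = θ₂ − θ₁ = +51.1°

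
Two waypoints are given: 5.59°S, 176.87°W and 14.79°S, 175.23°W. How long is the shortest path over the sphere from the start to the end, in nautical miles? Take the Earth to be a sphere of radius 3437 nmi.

560 nmi

cos σ = sin φ₁ sin φ₂ + cos φ₁ cos φ₂ cos Δλ
      = sin(-5.59°)sin(-14.79°) + cos(-5.59°)cos(-14.79°)cos(1.64°) = 0.9867
σ = 9.340° → d = Rσ = 3437·0.16302 = 560 nmi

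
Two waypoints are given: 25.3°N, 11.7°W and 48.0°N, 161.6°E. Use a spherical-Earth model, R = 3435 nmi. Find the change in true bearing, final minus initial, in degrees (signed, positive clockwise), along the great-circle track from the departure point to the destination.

At departure: θ₁ = atan2(sin Δλ cos φ₂, cos φ₁ sin φ₂ − sin φ₁ cos φ₂ cos Δλ) = 4.67°
At arrival: θ₂ = atan2(sin Δλ cos φ₁, −cos φ₂ sin φ₁ + sin φ₂ cos φ₁ cos Δλ) = 173.69°
Δθ = θ₂ − θ₁ = +169.0°

+169.0°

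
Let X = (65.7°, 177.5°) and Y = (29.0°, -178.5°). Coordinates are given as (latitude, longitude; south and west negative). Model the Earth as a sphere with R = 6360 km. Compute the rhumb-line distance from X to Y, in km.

4084 km

Rhumb course C = atan2(Δλ, Δψ) with Δψ = ln[tan(π/4+φ₂/2)/tan(π/4+φ₁/2)] = -1.0065, Δλ = +0.0698 → C = 176.03°
d = R·|Δφ| / |cos C| = 6360·0.64054 / 0.99760 = 4084 km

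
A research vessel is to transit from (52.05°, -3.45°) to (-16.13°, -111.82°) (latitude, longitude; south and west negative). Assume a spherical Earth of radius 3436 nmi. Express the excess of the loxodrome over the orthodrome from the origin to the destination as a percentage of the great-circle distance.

Great circle: σ = 1.9881 rad → d_gc = Rσ = 6830.9 nmi
Rhumb: Δφ = -1.1900, Δλ = -1.8914, Δψ = -1.3529, q = Δφ/Δψ = 0.8796 → d_rh = R√(Δφ²+q²Δλ²) = 7028.0 nmi
Excess = (7028.0 − 6830.9) / 6830.9 = 197.1 / 6830.9 = 2.89% ≈ 2.9%

2.9%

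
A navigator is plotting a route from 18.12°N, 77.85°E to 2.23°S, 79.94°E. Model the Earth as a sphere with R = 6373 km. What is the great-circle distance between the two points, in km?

cos σ = sin φ₁ sin φ₂ + cos φ₁ cos φ₂ cos Δλ
      = sin(18.12°)sin(-2.23°) + cos(18.12°)cos(-2.23°)cos(2.09°) = 0.9370
σ = 20.454° → d = Rσ = 6373·0.35699 = 2275 km

2275 km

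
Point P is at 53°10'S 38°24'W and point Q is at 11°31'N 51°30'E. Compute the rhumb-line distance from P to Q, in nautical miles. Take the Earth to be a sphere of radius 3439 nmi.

6080 nmi

Δψ = ln[tan(π/4+φ₂/2)/tan(π/4+φ₁/2)] = +1.3020;  Δφ = +1.1289 rad,  Δλ = +1.5691 rad
q = Δφ/Δψ = 0.8670
d = R·√(Δφ² + q²Δλ²) = 3439·1.76785 = 6080 nmi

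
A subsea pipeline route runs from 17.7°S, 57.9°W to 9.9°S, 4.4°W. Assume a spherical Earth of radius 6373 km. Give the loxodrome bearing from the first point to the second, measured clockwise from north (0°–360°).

81.5°

Meridional parts: M(φ₁)=-0.3140, M(φ₂)=-0.1737 → ΔM = +0.1403;  Δλ = +0.9338 rad
tan C = Δλ / ΔM = +6.6552 → C = 81.45°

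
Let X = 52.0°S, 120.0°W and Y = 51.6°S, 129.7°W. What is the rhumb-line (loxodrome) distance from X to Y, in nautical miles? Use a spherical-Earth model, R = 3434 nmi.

Rhumb course C = atan2(Δλ, Δψ) with Δψ = ln[tan(π/4+φ₂/2)/tan(π/4+φ₁/2)] = +0.0113, Δλ = -0.1693 → C = 273.82°
d = R·|Δφ| / |cos C| = 3434·0.00698 / 0.06654 = 360 nmi

360 nmi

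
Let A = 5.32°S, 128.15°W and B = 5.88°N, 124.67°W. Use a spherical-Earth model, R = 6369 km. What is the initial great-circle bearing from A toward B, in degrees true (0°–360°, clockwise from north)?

N = sin Δλ·cos φ₂ = +0.0604;  D = cos φ₁ sin φ₂ − sin φ₁ cos φ₂ cos Δλ = +0.1941
initial course = atan2(N, D) = 17.28°

17.3°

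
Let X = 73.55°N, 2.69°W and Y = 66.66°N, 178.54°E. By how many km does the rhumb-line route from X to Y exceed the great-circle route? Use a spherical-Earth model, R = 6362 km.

2314 km

Great circle: cos σ = sin φ₁ sin φ₂ + cos φ₁ cos φ₂ cos Δλ,  σ = 0.6944 rad → d_gc = 4417.9 km
Rhumb line: Δψ = -0.3569, q = Δφ/Δψ = 0.3369, d_rh = R√(Δφ²+q²Δλ²) = 6731.8 km
Excess = 6731.8 − 4417.9 = 2313.9 ≈ 2314 km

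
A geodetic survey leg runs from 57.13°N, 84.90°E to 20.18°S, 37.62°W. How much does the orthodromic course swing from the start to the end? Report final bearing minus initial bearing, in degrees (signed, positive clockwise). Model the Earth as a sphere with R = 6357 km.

-73.0°

At departure: θ₁ = atan2(sin Δλ cos φ₂, cos φ₁ sin φ₂ − sin φ₁ cos φ₂ cos Δλ) = 286.64°
At arrival: θ₂ = atan2(sin Δλ cos φ₁, −cos φ₂ sin φ₁ + sin φ₂ cos φ₁ cos Δλ) = 213.64°
Δθ = θ₂ − θ₁ = -73.0°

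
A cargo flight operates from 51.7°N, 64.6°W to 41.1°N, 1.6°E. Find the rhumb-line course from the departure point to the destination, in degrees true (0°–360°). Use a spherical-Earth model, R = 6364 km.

103.1°

Δψ = ln[tan(π/4+φ₂/2)/tan(π/4+φ₁/2)] = -0.2695
Δλ = +1.1554 rad (taken the short way round)
course = atan2(Δλ, Δψ) = 103.13°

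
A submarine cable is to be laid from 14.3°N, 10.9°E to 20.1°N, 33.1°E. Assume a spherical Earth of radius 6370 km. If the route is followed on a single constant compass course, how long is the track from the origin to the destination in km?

Rhumb course C = atan2(Δλ, Δψ) with Δψ = ln[tan(π/4+φ₂/2)/tan(π/4+φ₁/2)] = +0.1060, Δλ = +0.3875 → C = 74.70°
d = R·|Δφ| / |cos C| = 6370·0.10123 / 0.26393 = 2443 km

2443 km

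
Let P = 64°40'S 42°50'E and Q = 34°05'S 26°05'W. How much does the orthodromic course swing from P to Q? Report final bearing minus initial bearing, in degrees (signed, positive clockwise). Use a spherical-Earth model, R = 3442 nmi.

+56.7°

At departure: θ₁ = atan2(sin Δλ cos φ₂, cos φ₁ sin φ₂ − sin φ₁ cos φ₂ cos Δλ) = 272.19°
At arrival: θ₂ = atan2(sin Δλ cos φ₁, −cos φ₂ sin φ₁ + sin φ₂ cos φ₁ cos Δλ) = 328.92°
Δθ = θ₂ − θ₁ = +56.7°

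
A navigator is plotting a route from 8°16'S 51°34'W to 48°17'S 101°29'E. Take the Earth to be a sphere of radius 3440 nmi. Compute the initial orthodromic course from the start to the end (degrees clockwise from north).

159.9°

θ = atan2( sin Δλ·cos φ₂ ,  cos φ₁ sin φ₂ − sin φ₁ cos φ₂ cos Δλ )
  = atan2(+0.3016, -0.8240) = 159.90°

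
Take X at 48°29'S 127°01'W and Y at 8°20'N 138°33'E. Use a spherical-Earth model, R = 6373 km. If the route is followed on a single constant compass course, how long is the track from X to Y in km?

11271 km

Rhumb course C = atan2(Δλ, Δψ) with Δψ = ln[tan(π/4+φ₂/2)/tan(π/4+φ₁/2)] = +1.1161, Δλ = -1.6482 → C = 304.10°
d = R·|Δφ| / |cos C| = 6373·0.99164 / 0.56071 = 11271 km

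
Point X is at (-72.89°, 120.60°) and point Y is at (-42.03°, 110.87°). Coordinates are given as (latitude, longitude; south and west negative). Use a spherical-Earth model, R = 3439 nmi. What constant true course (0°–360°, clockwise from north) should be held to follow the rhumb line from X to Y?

351.1°

Meridional parts: M(φ₁)=-1.8942, M(φ₂)=-0.8099 → ΔM = +1.0844;  Δλ = -0.1698 rad
tan C = Δλ / ΔM = -0.1566 → C = 351.10°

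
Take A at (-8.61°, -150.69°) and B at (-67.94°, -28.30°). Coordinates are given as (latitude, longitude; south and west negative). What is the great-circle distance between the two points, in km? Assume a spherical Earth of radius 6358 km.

10370 km

Haversine: a = sin²(Δφ/2)+cos φ₁ cos φ₂ sin²(Δλ/2) = 0.53009;  σ = 2·atan2(√a,√(1−a))
σ = 93.450° → d = Rσ = 6358·1.63101 = 10370 km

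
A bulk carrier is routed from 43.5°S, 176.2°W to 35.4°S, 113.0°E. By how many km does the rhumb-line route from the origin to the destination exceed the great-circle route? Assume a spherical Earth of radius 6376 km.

172 km

Great circle: cos σ = sin φ₁ sin φ₂ + cos φ₁ cos φ₂ cos Δλ,  σ = 0.9358 rad → d_gc = 5966.5 km
Rhumb line: Δψ = +0.1834, q = Δφ/Δψ = 0.7707, d_rh = R√(Δφ²+q²Δλ²) = 6138.4 km
Excess = 6138.4 − 5966.5 = 171.9 ≈ 172 km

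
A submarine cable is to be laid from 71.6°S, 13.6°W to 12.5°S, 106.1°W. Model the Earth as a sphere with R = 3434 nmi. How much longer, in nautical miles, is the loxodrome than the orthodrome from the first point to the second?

300 nmi

Great circle: cos σ = sin φ₁ sin φ₂ + cos φ₁ cos φ₂ cos Δλ,  σ = 1.3777 rad → d_gc = 4730.9 nmi
Rhumb line: Δψ = +1.6005, q = Δφ/Δψ = 0.6445, d_rh = R√(Δφ²+q²Δλ²) = 5031.2 nmi
Excess = 5031.2 − 4730.9 = 300.3 ≈ 300 nmi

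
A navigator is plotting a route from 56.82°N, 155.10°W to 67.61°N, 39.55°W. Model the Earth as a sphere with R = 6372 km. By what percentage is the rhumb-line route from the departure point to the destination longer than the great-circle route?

15.9%

Great circle: σ = 0.8176 rad → d_gc = Rσ = 5210.0 km
Rhumb: Δφ = +0.1883, Δλ = +2.0167, Δψ = +0.4090, q = Δφ/Δψ = 0.4604 → d_rh = R√(Δφ²+q²Δλ²) = 6037.4 km
Excess = (6037.4 − 5210.0) / 5210.0 = 827.4 / 5210.0 = 15.88% ≈ 15.9%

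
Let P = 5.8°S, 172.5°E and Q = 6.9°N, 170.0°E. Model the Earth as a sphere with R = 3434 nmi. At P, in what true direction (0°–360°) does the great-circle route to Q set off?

N = sin Δλ·cos φ₂ = -0.0433;  D = cos φ₁ sin φ₂ − sin φ₁ cos φ₂ cos Δλ = +0.2198
initial course = atan2(N, D) = 348.85°

348.9°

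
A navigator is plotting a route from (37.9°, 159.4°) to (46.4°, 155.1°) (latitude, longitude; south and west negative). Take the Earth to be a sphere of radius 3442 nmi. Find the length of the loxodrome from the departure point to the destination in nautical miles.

Rhumb course C = atan2(Δλ, Δψ) with Δψ = ln[tan(π/4+φ₂/2)/tan(π/4+φ₁/2)] = +0.2006, Δλ = -0.0750 → C = 339.49°
d = R·|Δφ| / |cos C| = 3442·0.14835 / 0.93659 = 545 nmi

545 nmi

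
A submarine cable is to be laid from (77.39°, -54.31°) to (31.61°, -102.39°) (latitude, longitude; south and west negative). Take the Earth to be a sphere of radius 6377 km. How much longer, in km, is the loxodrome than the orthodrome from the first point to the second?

Great circle: cos σ = sin φ₁ sin φ₂ + cos φ₁ cos φ₂ cos Δλ,  σ = 0.8819 rad → d_gc = 5623.7 km
Rhumb line: Δψ = -1.6208, q = Δφ/Δψ = 0.4930, d_rh = R√(Δφ²+q²Δλ²) = 5737.7 km
Excess = 5737.7 − 5623.7 = 114.0 ≈ 114 km

114 km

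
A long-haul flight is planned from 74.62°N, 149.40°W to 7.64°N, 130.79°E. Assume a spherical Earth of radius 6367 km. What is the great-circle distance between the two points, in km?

Haversine: a = sin²(Δφ/2)+cos φ₁ cos φ₂ sin²(Δλ/2) = 0.41265;  σ = 2·atan2(√a,√(1−a))
σ = 79.939° → d = Rσ = 6367·1.39520 = 8883 km

8883 km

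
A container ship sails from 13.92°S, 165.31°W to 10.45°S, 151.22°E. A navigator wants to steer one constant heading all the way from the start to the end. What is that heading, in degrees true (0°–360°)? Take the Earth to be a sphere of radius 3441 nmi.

274.7°

Δψ = ln[tan(π/4+φ₂/2)/tan(π/4+φ₁/2)] = +0.0620
Δλ = -0.7587 rad (taken the short way round)
course = atan2(Δλ, Δψ) = 274.67°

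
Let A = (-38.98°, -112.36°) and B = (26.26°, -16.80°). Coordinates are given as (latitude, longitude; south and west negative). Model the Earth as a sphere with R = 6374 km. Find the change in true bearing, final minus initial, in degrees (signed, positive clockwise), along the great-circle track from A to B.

-16.5°

Initial bearing θ₁ = atan2(sin Δλ cos φ₂, cos φ₁ sin φ₂ − sin φ₁ cos φ₂ cos Δλ) = 72.04°
Final bearing θ₂ = (initial bearing from the destination back to the start) + 180° = 55.55°
Δθ = θ₂ − θ₁ = -16.5°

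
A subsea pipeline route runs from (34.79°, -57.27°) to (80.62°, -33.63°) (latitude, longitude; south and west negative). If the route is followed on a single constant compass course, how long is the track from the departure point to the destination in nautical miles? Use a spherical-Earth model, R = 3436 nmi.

Δψ = ln[tan(π/4+φ₂/2)/tan(π/4+φ₁/2)] = +1.8522;  Δφ = +0.7999 rad,  Δλ = +0.4126 rad
q = Δφ/Δψ = 0.4319
d = R·√(Δφ² + q²Δλ²) = 3436·0.81949 = 2816 nmi

2816 nmi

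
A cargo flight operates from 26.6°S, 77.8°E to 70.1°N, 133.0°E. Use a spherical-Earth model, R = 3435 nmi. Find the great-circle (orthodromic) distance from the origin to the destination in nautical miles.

Haversine: a = sin²(Δφ/2)+cos φ₁ cos φ₂ sin²(Δλ/2) = 0.62366;  σ = 2·atan2(√a,√(1−a))
σ = 104.319° → d = Rσ = 3435·1.82071 = 6254 nmi

6254 nmi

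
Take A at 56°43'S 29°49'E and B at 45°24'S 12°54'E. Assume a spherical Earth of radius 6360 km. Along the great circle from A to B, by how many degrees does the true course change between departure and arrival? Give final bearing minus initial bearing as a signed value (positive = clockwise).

+13.3°

Initial bearing θ₁ = atan2(sin Δλ cos φ₂, cos φ₁ sin φ₂ − sin φ₁ cos φ₂ cos Δλ) = 309.90°
Final bearing θ₂ = (initial bearing from the destination back to the start) + 180° = 323.16°
Δθ = θ₂ − θ₁ = +13.3°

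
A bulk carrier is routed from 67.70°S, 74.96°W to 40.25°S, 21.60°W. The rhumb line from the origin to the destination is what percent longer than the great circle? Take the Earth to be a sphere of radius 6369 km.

Great circle: σ = 0.6910 rad → d_gc = Rσ = 4400.7 km
Rhumb: Δφ = +0.4791, Δλ = +0.9313, Δψ = +0.8554, q = Δφ/Δψ = 0.5601 → d_rh = R√(Δφ²+q²Δλ²) = 4510.7 km
Excess = (4510.7 − 4400.7) / 4400.7 = 110.0 / 4400.7 = 2.50% ≈ 2.5%

2.5%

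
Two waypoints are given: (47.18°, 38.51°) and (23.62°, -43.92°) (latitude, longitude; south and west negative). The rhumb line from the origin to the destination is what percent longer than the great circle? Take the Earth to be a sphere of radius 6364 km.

3.5%

Great circle: σ = 1.1854 rad → d_gc = Rσ = 7543.9 km
Rhumb: Δφ = -0.4112, Δλ = -1.4387, Δψ = -0.5118, q = Δφ/Δψ = 0.8034 → d_rh = R√(Δφ²+q²Δλ²) = 7807.7 km
Excess = (7807.7 − 7543.9) / 7543.9 = 263.8 / 7543.9 = 3.50% ≈ 3.5%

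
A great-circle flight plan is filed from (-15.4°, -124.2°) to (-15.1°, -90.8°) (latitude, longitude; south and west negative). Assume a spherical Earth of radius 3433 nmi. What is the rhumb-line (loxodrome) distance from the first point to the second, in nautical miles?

1931 nmi

Δψ = ln[tan(π/4+φ₂/2)/tan(π/4+φ₁/2)] = +0.0054;  Δφ = +0.0052 rad,  Δλ = +0.5829 rad
q = Δφ/Δψ = 0.9648
d = R·√(Δφ² + q²Δλ²) = 3433·0.56244 = 1931 nmi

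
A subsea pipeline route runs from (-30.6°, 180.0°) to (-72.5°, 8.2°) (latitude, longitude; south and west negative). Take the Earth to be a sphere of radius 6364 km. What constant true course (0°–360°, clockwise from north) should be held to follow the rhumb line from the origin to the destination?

Δψ = ln[tan(π/4+φ₂/2)/tan(π/4+φ₁/2)] = -1.3099
Δλ = -2.9985 rad (taken the short way round)
course = atan2(Δλ, Δψ) = 246.40°

246.4°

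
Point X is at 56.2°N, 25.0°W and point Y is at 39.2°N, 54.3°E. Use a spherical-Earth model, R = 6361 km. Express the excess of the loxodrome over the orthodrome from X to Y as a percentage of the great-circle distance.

5.0%

Great circle: σ = 0.9207 rad → d_gc = Rσ = 5856.7 km
Rhumb: Δφ = -0.2967, Δλ = +1.3840, Δψ = -0.4465, q = Δφ/Δψ = 0.6645 → d_rh = R√(Δφ²+q²Δλ²) = 6147.0 km
Excess = (6147.0 − 5856.7) / 5856.7 = 290.3 / 5856.7 = 4.96% ≈ 5.0%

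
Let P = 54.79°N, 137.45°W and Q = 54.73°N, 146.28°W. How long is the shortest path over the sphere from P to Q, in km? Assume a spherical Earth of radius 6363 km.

Haversine: a = sin²(Δφ/2)+cos φ₁ cos φ₂ sin²(Δλ/2) = 0.00197;  σ = 2·atan2(√a,√(1−a))
σ = 5.092° → d = Rσ = 6363·0.08887 = 565 km

565 km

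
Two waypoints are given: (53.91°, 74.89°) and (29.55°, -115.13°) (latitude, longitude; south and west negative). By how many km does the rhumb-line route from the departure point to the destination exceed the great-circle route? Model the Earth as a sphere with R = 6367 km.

3401 km

Great circle: cos σ = sin φ₁ sin φ₂ + cos φ₁ cos φ₂ cos Δλ,  σ = 1.6771 rad → d_gc = 10677.9 km
Rhumb line: Δψ = -0.5813, q = Δφ/Δψ = 0.7315, d_rh = R√(Δφ²+q²Δλ²) = 14079.3 km
Excess = 14079.3 − 10677.9 = 3401.4 ≈ 3401 km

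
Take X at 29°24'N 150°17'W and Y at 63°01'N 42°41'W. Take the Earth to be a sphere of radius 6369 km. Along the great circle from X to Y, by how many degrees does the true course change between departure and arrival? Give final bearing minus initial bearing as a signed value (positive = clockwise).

+91.7°

At departure: θ₁ = atan2(sin Δλ cos φ₂, cos φ₁ sin φ₂ − sin φ₁ cos φ₂ cos Δλ) = 27.14°
At arrival: θ₂ = atan2(sin Δλ cos φ₁, −cos φ₂ sin φ₁ + sin φ₂ cos φ₁ cos Δλ) = 118.85°
Δθ = θ₂ − θ₁ = +91.7°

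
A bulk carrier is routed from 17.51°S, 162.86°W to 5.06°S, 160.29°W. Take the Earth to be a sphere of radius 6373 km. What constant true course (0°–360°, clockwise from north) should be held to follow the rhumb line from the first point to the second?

Δψ = ln[tan(π/4+φ₂/2)/tan(π/4+φ₁/2)] = +0.2220
Δλ = +0.0449 rad (taken the short way round)
course = atan2(Δλ, Δψ) = 11.42°

11.4°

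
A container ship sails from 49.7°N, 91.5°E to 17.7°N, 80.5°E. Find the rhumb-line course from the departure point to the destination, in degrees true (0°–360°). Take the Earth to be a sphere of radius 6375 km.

Meridional parts: M(φ₁)=+1.0026, M(φ₂)=+0.3140 → ΔM = -0.6886;  Δλ = -0.1920 rad
tan C = Δλ / ΔM = +0.2788 → C = 195.58°

195.6°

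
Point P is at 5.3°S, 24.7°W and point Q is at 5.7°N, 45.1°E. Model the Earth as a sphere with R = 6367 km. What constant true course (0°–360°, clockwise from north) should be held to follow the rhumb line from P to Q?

Meridional parts: M(φ₁)=-0.0926, M(φ₂)=+0.0996 → ΔM = +0.1923;  Δλ = +1.2182 rad
tan C = Δλ / ΔM = +6.3357 → C = 81.03°

81.0°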